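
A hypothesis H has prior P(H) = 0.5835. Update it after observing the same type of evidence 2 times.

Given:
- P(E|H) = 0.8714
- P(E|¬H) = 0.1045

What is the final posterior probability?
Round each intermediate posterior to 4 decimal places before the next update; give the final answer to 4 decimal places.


Sequential Bayesian updating:

Initial prior: P(H) = 0.5835

Update 1:
  P(E) = 0.8714 × 0.5835 + 0.1045 × 0.4165 = 0.50846190 + 0.04352425 = 0.55198615
  P(H|E) = 0.50846190 / 0.55198615 = 0.9211

Update 2:
  P(E) = 0.8714 × 0.9211 + 0.1045 × 0.0789 = 0.80264654 + 0.00824505 = 0.81089159
  P(H|E) = 0.80264654 / 0.81089159 = 0.9898

Final posterior: 0.9898


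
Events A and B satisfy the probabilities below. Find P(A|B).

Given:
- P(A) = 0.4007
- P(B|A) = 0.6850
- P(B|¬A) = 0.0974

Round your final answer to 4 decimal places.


Bayes' theorem: P(A|B) = P(B|A) × P(A) / P(B)

Step 1: Calculate P(B) using law of total probability
P(B) = P(B|A)P(A) + P(B|¬A)P(¬A)
     = 0.6850 × 0.4007 + 0.0974 × 0.5993
     = 0.27447950 + 0.05837182
     = 0.33285132

Step 2: Apply Bayes' theorem
P(A|B) = P(B|A) × P(A) / P(B)
       = 0.27447950 / 0.33285132
       = 0.8246


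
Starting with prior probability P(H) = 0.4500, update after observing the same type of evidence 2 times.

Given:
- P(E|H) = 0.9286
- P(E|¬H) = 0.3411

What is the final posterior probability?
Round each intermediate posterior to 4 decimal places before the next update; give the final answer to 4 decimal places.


Sequential Bayesian updating:

Initial prior: P(H) = 0.4500

Update 1:
  P(E) = 0.9286 × 0.4500 + 0.3411 × 0.5500 = 0.41787000 + 0.18760500 = 0.60547500
  P(H|E) = 0.41787000 / 0.60547500 = 0.6902

Update 2:
  P(E) = 0.9286 × 0.6902 + 0.3411 × 0.3098 = 0.64091972 + 0.10567278 = 0.74659250
  P(H|E) = 0.64091972 / 0.74659250 = 0.8585

Final posterior: 0.8585


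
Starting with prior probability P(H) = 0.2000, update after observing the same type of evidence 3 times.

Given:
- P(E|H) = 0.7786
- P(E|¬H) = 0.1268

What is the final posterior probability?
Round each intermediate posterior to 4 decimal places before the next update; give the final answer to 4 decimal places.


Sequential Bayesian updating:

Initial prior: P(H) = 0.2000

Update 1:
  P(E) = 0.7786 × 0.2000 + 0.1268 × 0.8000 = 0.15572000 + 0.10144000 = 0.25716000
  P(H|E) = 0.15572000 / 0.25716000 = 0.6055

Update 2:
  P(E) = 0.7786 × 0.6055 + 0.1268 × 0.3945 = 0.47144230 + 0.05002260 = 0.52146490
  P(H|E) = 0.47144230 / 0.52146490 = 0.9041

Update 3:
  P(E) = 0.7786 × 0.9041 + 0.1268 × 0.0959 = 0.70393226 + 0.01216012 = 0.71609238
  P(H|E) = 0.70393226 / 0.71609238 = 0.9830

Final posterior: 0.9830


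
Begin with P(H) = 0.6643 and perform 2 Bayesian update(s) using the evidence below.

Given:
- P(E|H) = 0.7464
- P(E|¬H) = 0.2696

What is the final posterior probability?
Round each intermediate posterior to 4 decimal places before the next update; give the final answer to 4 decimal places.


Sequential Bayesian updating:

Initial prior: P(H) = 0.6643

Update 1:
  P(E) = 0.7464 × 0.6643 + 0.2696 × 0.3357 = 0.49583352 + 0.09050472 = 0.58633824
  P(H|E) = 0.49583352 / 0.58633824 = 0.8456

Update 2:
  P(E) = 0.7464 × 0.8456 + 0.2696 × 0.1544 = 0.63115584 + 0.04162624 = 0.67278208
  P(H|E) = 0.63115584 / 0.67278208 = 0.9381

Final posterior: 0.9381


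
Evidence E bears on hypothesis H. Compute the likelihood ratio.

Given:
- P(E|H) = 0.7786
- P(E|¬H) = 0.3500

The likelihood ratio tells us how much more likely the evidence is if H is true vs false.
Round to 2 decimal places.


Likelihood Ratio (LR) = P(E|H) / P(E|¬H)

LR = 0.7786 / 0.3500
   = 2.22

The evidence is 2.22 times more likely if H is true than if H is false.
LR > 1, so observing E raises the odds in favor of H.


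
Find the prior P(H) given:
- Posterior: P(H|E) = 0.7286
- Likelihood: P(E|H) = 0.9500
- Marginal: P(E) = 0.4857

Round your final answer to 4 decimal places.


From Bayes' theorem: P(H|E) = P(E|H) × P(H) / P(E)

Rearranging for P(H):
P(H) = P(H|E) × P(E) / P(E|H)
     = 0.7286 × 0.4857 / 0.9500
     = 0.35388102 / 0.9500
     = 0.3725


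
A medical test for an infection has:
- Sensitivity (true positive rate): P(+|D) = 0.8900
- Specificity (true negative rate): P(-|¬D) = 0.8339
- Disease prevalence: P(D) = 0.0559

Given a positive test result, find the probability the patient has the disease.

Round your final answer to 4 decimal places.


Let D = has disease, + = positive test

Given:
- P(D) = 0.0559 (prevalence)
- P(+|D) = 0.8900 (sensitivity)
- P(-|¬D) = 0.8339 (specificity)
- P(+|¬D) = 0.1661 (false positive rate = 1 - specificity)

Step 1: Find P(+)
P(+) = P(+|D)P(D) + P(+|¬D)P(¬D)
     = 0.8900 × 0.0559 + 0.1661 × 0.9441
     = 0.04975100 + 0.15681501
     = 0.20656601

Step 2: Apply Bayes' theorem for P(D|+)
P(D|+) = P(+|D)P(D) / P(+)
       = 0.04975100 / 0.20656601
       = 0.2408


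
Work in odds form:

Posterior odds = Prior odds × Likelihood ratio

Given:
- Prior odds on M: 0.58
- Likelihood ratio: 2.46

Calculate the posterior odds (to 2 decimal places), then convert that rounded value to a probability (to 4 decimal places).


Step 1: Calculate posterior odds
Posterior odds = Prior odds × LR
               = 0.58 × 2.46
               = 1.43

Step 2: Convert to probability
P(M|E) = Posterior odds / (1 + Posterior odds)
       = 1.43 / (1 + 1.43)
       = 1.43 / 2.43
       = 0.5885

The evidence increased P(M) from 0.3671 to 0.5885.


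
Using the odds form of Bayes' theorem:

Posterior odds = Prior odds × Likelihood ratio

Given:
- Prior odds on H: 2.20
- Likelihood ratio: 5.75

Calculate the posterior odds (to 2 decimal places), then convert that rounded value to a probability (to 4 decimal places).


Step 1: Calculate posterior odds
Posterior odds = Prior odds × LR
               = 2.20 × 5.75
               = 12.65

Step 2: Convert to probability
P(H|E) = Posterior odds / (1 + Posterior odds)
       = 12.65 / (1 + 12.65)
       = 12.65 / 13.65
       = 0.9267

The evidence increased P(H) from 0.6875 to 0.9267.


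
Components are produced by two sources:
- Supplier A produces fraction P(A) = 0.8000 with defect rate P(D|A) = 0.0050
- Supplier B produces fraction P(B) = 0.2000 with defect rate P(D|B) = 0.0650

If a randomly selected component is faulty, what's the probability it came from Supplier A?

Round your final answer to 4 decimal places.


Let A = from Supplier A, D = faulty

Given:
- P(A) = 0.8000, P(B) = 0.2000
- P(D|A) = 0.0050, P(D|B) = 0.0650

Step 1: Find P(D)
P(D) = P(D|A)P(A) + P(D|B)P(B)
     = 0.0050 × 0.8000 + 0.0650 × 0.2000
     = 0.00400000 + 0.01300000
     = 0.01700000

Step 2: Apply Bayes' theorem
P(A|D) = P(D|A)P(A) / P(D)
       = 0.00400000 / 0.01700000
       = 0.2353


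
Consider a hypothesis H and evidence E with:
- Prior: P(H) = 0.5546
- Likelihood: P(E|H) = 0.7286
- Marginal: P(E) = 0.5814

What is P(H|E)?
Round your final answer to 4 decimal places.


Using Bayes' theorem:

P(H|E) = P(E|H) × P(H) / P(E)
       = 0.7286 × 0.5546 / 0.5814
       = 0.40408156 / 0.5814
       = 0.6950

The evidence strengthens our belief in H.
Prior: 0.5546 → Posterior: 0.6950


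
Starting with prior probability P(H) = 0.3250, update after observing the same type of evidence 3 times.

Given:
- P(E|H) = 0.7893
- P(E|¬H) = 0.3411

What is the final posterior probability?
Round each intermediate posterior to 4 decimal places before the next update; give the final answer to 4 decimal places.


Sequential Bayesian updating:

Initial prior: P(H) = 0.3250

Update 1:
  P(E) = 0.7893 × 0.3250 + 0.3411 × 0.6750 = 0.25652250 + 0.23024250 = 0.48676500
  P(H|E) = 0.25652250 / 0.48676500 = 0.5270

Update 2:
  P(E) = 0.7893 × 0.5270 + 0.3411 × 0.4730 = 0.41596110 + 0.16134030 = 0.57730140
  P(H|E) = 0.41596110 / 0.57730140 = 0.7205

Update 3:
  P(E) = 0.7893 × 0.7205 + 0.3411 × 0.2795 = 0.56869065 + 0.09533745 = 0.66402810
  P(H|E) = 0.56869065 / 0.66402810 = 0.8564

Final posterior: 0.8564


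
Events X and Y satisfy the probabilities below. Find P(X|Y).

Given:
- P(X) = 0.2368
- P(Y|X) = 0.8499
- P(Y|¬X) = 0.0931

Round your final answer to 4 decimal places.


Bayes' theorem: P(X|Y) = P(Y|X) × P(X) / P(Y)

Step 1: Calculate P(Y) using law of total probability
P(Y) = P(Y|X)P(X) + P(Y|¬X)P(¬X)
     = 0.8499 × 0.2368 + 0.0931 × 0.7632
     = 0.20125632 + 0.07105392
     = 0.27231024

Step 2: Apply Bayes' theorem
P(X|Y) = P(Y|X) × P(X) / P(Y)
       = 0.20125632 / 0.27231024
       = 0.7391


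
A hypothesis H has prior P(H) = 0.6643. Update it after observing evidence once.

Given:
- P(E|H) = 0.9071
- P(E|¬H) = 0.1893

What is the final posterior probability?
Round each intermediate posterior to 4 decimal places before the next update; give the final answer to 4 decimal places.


Sequential Bayesian updating:

Initial prior: P(H) = 0.6643

Update 1:
  P(E) = 0.9071 × 0.6643 + 0.1893 × 0.3357 = 0.60258653 + 0.06354801 = 0.66613454
  P(H|E) = 0.60258653 / 0.66613454 = 0.9046

Final posterior: 0.9046


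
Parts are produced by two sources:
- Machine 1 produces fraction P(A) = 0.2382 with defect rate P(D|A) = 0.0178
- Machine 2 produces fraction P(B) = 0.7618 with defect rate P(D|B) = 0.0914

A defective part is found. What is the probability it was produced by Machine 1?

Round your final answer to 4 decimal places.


Let A = from Machine 1, D = defective

Given:
- P(A) = 0.2382, P(B) = 0.7618
- P(D|A) = 0.0178, P(D|B) = 0.0914

Step 1: Find P(D)
P(D) = P(D|A)P(A) + P(D|B)P(B)
     = 0.0178 × 0.2382 + 0.0914 × 0.7618
     = 0.00423996 + 0.06962852
     = 0.07386848

Step 2: Apply Bayes' theorem
P(A|D) = P(D|A)P(A) / P(D)
       = 0.00423996 / 0.07386848
       = 0.0574


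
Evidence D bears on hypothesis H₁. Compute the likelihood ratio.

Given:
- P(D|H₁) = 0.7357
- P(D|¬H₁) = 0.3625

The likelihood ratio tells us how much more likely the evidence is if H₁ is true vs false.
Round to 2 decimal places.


Likelihood Ratio (LR) = P(D|H₁) / P(D|¬H₁)

LR = 0.7357 / 0.3625
   = 2.03

The evidence is 2.03 times more likely if H₁ is true than if H₁ is false.
Since LR > 1, the evidence supports H₁ over ¬H₁.


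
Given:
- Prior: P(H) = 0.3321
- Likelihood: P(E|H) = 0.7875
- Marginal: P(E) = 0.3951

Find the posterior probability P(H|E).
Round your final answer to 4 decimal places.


Using Bayes' theorem:

P(H|E) = P(E|H) × P(H) / P(E)
       = 0.7875 × 0.3321 / 0.3951
       = 0.26152875 / 0.3951
       = 0.6619

The evidence strengthens our belief in H.
Prior: 0.3321 → Posterior: 0.6619


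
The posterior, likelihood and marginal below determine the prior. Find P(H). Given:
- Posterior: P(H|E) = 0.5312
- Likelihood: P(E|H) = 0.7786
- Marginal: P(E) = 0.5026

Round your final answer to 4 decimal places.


From Bayes' theorem: P(H|E) = P(E|H) × P(H) / P(E)

Rearranging for P(H):
P(H) = P(H|E) × P(E) / P(E|H)
     = 0.5312 × 0.5026 / 0.7786
     = 0.26698112 / 0.7786
     = 0.3429


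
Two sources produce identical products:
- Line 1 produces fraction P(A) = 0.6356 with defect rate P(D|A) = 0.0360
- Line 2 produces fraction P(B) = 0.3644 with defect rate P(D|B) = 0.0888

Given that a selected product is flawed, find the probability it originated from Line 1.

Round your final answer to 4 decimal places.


Let A = from Line 1, D = flawed

Given:
- P(A) = 0.6356, P(B) = 0.3644
- P(D|A) = 0.0360, P(D|B) = 0.0888

Step 1: Find P(D)
P(D) = P(D|A)P(A) + P(D|B)P(B)
     = 0.0360 × 0.6356 + 0.0888 × 0.3644
     = 0.02288160 + 0.03235872
     = 0.05524032

Step 2: Apply Bayes' theorem
P(A|D) = P(D|A)P(A) / P(D)
       = 0.02288160 / 0.05524032
       = 0.4142


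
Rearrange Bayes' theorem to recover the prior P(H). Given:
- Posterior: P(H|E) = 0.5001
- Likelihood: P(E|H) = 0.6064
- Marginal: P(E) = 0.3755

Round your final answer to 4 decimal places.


From Bayes' theorem: P(H|E) = P(E|H) × P(H) / P(E)

Rearranging for P(H):
P(H) = P(H|E) × P(E) / P(E|H)
     = 0.5001 × 0.3755 / 0.6064
     = 0.18778755 / 0.6064
     = 0.3097


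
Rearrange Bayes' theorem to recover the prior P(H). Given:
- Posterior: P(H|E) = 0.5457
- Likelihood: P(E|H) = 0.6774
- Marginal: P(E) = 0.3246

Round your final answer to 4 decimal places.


From Bayes' theorem: P(H|E) = P(E|H) × P(H) / P(E)

Rearranging for P(H):
P(H) = P(H|E) × P(E) / P(E|H)
     = 0.5457 × 0.3246 / 0.6774
     = 0.17713422 / 0.6774
     = 0.2615


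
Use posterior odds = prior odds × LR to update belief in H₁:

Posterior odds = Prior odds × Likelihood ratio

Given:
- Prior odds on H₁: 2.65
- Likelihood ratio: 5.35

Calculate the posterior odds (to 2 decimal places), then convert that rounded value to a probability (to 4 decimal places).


Step 1: Calculate posterior odds
Posterior odds = Prior odds × LR
               = 2.65 × 5.35
               = 14.18

Step 2: Convert to probability
P(H₁|E) = Posterior odds / (1 + Posterior odds)
       = 14.18 / (1 + 14.18)
       = 14.18 / 15.18
       = 0.9341

The evidence increased P(H₁) from 0.7260 to 0.9341.


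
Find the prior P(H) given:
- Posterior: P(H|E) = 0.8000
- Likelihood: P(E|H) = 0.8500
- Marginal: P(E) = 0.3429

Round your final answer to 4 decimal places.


From Bayes' theorem: P(H|E) = P(E|H) × P(H) / P(E)

Rearranging for P(H):
P(H) = P(H|E) × P(E) / P(E|H)
     = 0.8000 × 0.3429 / 0.8500
     = 0.27432000 / 0.8500
     = 0.3227


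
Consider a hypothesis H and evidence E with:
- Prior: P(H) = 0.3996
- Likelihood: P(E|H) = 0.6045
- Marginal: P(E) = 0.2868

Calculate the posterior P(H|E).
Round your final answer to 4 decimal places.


Using Bayes' theorem:

P(H|E) = P(E|H) × P(H) / P(E)
       = 0.6045 × 0.3996 / 0.2868
       = 0.24155820 / 0.2868
       = 0.8423

The evidence strengthens our belief in H.
Prior: 0.3996 → Posterior: 0.8423


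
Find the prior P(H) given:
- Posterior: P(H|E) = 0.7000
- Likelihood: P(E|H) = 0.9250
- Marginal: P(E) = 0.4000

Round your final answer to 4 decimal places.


From Bayes' theorem: P(H|E) = P(E|H) × P(H) / P(E)

Rearranging for P(H):
P(H) = P(H|E) × P(E) / P(E|H)
     = 0.7000 × 0.4000 / 0.9250
     = 0.28000000 / 0.9250
     = 0.3027


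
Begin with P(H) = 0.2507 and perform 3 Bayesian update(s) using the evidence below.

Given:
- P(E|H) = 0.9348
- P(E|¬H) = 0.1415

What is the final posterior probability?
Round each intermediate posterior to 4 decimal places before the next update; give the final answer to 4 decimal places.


Sequential Bayesian updating:

Initial prior: P(H) = 0.2507

Update 1:
  P(E) = 0.9348 × 0.2507 + 0.1415 × 0.7493 = 0.23435436 + 0.10602595 = 0.34038031
  P(H|E) = 0.23435436 / 0.34038031 = 0.6885

Update 2:
  P(E) = 0.9348 × 0.6885 + 0.1415 × 0.3115 = 0.64360980 + 0.04407725 = 0.68768705
  P(H|E) = 0.64360980 / 0.68768705 = 0.9359

Update 3:
  P(E) = 0.9348 × 0.9359 + 0.1415 × 0.0641 = 0.87487932 + 0.00907015 = 0.88394947
  P(H|E) = 0.87487932 / 0.88394947 = 0.9897

Final posterior: 0.9897


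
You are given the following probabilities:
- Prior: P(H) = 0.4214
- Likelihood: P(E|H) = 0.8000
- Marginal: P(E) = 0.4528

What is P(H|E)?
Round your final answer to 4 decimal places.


Using Bayes' theorem:

P(H|E) = P(E|H) × P(H) / P(E)
       = 0.8000 × 0.4214 / 0.4528
       = 0.33712000 / 0.4528
       = 0.7445

The evidence strengthens our belief in H.
Prior: 0.4214 → Posterior: 0.7445


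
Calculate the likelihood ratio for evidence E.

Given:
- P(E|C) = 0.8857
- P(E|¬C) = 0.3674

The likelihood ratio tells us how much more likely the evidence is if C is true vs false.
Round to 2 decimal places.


Likelihood Ratio (LR) = P(E|C) / P(E|¬C)

LR = 0.8857 / 0.3674
   = 2.41

The evidence is 2.41 times more likely if C is true than if C is false.
Since LR > 1, the evidence supports C over ¬C.


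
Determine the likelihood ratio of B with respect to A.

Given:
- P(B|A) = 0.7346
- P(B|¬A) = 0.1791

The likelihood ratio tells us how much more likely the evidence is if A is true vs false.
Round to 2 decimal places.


Likelihood Ratio (LR) = P(B|A) / P(B|¬A)

LR = 0.7346 / 0.1791
   = 4.10

The evidence is 4.10 times more likely if A is true than if A is false.
LR > 1, so observing B raises the odds in favor of A.


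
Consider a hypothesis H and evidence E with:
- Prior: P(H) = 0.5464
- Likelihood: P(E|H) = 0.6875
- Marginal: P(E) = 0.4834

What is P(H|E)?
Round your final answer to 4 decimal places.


Using Bayes' theorem:

P(H|E) = P(E|H) × P(H) / P(E)
       = 0.6875 × 0.5464 / 0.4834
       = 0.37565000 / 0.4834
       = 0.7771

The evidence strengthens our belief in H.
Prior: 0.5464 → Posterior: 0.7771


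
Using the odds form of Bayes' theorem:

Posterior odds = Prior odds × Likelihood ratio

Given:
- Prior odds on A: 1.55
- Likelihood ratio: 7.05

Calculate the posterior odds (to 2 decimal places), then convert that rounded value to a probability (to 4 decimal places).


Step 1: Calculate posterior odds
Posterior odds = Prior odds × LR
               = 1.55 × 7.05
               = 10.93

Step 2: Convert to probability
P(A|E) = Posterior odds / (1 + Posterior odds)
       = 10.93 / (1 + 10.93)
       = 10.93 / 11.93
       = 0.9162

The evidence increased P(A) from 0.6078 to 0.9162.


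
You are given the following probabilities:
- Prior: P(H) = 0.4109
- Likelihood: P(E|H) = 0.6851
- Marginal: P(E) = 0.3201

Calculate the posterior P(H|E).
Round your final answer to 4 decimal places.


Using Bayes' theorem:

P(H|E) = P(E|H) × P(H) / P(E)
       = 0.6851 × 0.4109 / 0.3201
       = 0.28150759 / 0.3201
       = 0.8794

The evidence strengthens our belief in H.
Prior: 0.4109 → Posterior: 0.8794


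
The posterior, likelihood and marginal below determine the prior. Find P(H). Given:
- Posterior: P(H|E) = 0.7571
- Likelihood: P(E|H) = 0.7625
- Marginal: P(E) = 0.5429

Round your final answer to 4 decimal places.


From Bayes' theorem: P(H|E) = P(E|H) × P(H) / P(E)

Rearranging for P(H):
P(H) = P(H|E) × P(E) / P(E|H)
     = 0.7571 × 0.5429 / 0.7625
     = 0.41102959 / 0.7625
     = 0.5391


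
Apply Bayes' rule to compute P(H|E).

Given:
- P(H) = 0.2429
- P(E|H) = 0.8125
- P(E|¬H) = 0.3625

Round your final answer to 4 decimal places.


Bayes' theorem: P(H|E) = P(E|H) × P(H) / P(E)

Step 1: Calculate P(E) using law of total probability
P(E) = P(E|H)P(H) + P(E|¬H)P(¬H)
     = 0.8125 × 0.2429 + 0.3625 × 0.7571
     = 0.19735625 + 0.27444875
     = 0.47180500

Step 2: Apply Bayes' theorem
P(H|E) = P(E|H) × P(H) / P(E)
       = 0.19735625 / 0.47180500
       = 0.4183


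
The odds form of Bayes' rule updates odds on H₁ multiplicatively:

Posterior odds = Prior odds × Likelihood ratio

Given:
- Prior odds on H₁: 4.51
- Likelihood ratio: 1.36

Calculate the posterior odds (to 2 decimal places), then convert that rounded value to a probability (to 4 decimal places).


Step 1: Calculate posterior odds
Posterior odds = Prior odds × LR
               = 4.51 × 1.36
               = 6.13

Step 2: Convert to probability
P(H₁|E) = Posterior odds / (1 + Posterior odds)
       = 6.13 / (1 + 6.13)
       = 6.13 / 7.13
       = 0.8597

The evidence increased P(H₁) from 0.8185 to 0.8597.


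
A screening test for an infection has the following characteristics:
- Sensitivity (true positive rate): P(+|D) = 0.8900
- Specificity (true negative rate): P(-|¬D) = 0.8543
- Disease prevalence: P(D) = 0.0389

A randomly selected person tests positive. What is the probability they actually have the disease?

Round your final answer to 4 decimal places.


Let D = has disease, + = positive test

Given:
- P(D) = 0.0389 (prevalence)
- P(+|D) = 0.8900 (sensitivity)
- P(-|¬D) = 0.8543 (specificity)
- P(+|¬D) = 0.1457 (false positive rate = 1 - specificity)

Step 1: Find P(+)
P(+) = P(+|D)P(D) + P(+|¬D)P(¬D)
     = 0.8900 × 0.0389 + 0.1457 × 0.9611
     = 0.03462100 + 0.14003227
     = 0.17465327

Step 2: Apply Bayes' theorem for P(D|+)
P(D|+) = P(+|D)P(D) / P(+)
       = 0.03462100 / 0.17465327
       = 0.1982


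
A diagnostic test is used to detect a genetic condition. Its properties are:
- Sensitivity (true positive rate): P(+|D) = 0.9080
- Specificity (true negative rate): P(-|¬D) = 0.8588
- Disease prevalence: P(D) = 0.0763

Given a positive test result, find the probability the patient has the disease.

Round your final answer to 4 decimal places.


Let D = has disease, + = positive test

Given:
- P(D) = 0.0763 (prevalence)
- P(+|D) = 0.9080 (sensitivity)
- P(-|¬D) = 0.8588 (specificity)
- P(+|¬D) = 0.1412 (false positive rate = 1 - specificity)

Step 1: Find P(+)
P(+) = P(+|D)P(D) + P(+|¬D)P(¬D)
     = 0.9080 × 0.0763 + 0.1412 × 0.9237
     = 0.06928040 + 0.13042644
     = 0.19970684

Step 2: Apply Bayes' theorem for P(D|+)
P(D|+) = P(+|D)P(D) / P(+)
       = 0.06928040 / 0.19970684
       = 0.3469


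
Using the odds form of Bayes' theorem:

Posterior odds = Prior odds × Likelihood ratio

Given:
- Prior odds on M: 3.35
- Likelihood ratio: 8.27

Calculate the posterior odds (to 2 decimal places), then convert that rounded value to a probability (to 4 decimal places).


Step 1: Calculate posterior odds
Posterior odds = Prior odds × LR
               = 3.35 × 8.27
               = 27.70

Step 2: Convert to probability
P(M|E) = Posterior odds / (1 + Posterior odds)
       = 27.70 / (1 + 27.70)
       = 27.70 / 28.70
       = 0.9652

The evidence increased P(M) from 0.7701 to 0.9652.


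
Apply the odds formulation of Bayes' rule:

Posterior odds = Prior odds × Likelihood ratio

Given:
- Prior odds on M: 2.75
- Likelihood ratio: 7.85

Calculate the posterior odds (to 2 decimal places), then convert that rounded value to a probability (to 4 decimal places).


Step 1: Calculate posterior odds
Posterior odds = Prior odds × LR
               = 2.75 × 7.85
               = 21.59

Step 2: Convert to probability
P(M|E) = Posterior odds / (1 + Posterior odds)
       = 21.59 / (1 + 21.59)
       = 21.59 / 22.59
       = 0.9557

The evidence increased P(M) from 0.7333 to 0.9557.


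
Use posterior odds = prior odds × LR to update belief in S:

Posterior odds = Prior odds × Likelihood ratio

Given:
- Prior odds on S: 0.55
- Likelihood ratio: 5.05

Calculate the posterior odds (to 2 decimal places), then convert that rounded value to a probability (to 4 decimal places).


Step 1: Calculate posterior odds
Posterior odds = Prior odds × LR
               = 0.55 × 5.05
               = 2.78

Step 2: Convert to probability
P(S|E) = Posterior odds / (1 + Posterior odds)
       = 2.78 / (1 + 2.78)
       = 2.78 / 3.78
       = 0.7354

The evidence increased P(S) from 0.3548 to 0.7354.


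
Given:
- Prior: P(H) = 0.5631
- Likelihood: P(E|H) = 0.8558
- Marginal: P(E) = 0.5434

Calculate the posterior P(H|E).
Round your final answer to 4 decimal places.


Using Bayes' theorem:

P(H|E) = P(E|H) × P(H) / P(E)
       = 0.8558 × 0.5631 / 0.5434
       = 0.48190098 / 0.5434
       = 0.8868

The evidence strengthens our belief in H.
Prior: 0.5631 → Posterior: 0.8868


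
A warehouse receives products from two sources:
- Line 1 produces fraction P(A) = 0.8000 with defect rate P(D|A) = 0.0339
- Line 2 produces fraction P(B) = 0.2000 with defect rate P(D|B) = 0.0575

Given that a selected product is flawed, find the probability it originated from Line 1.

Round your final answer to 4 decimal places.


Let A = from Line 1, D = flawed

Given:
- P(A) = 0.8000, P(B) = 0.2000
- P(D|A) = 0.0339, P(D|B) = 0.0575

Step 1: Find P(D)
P(D) = P(D|A)P(A) + P(D|B)P(B)
     = 0.0339 × 0.8000 + 0.0575 × 0.2000
     = 0.02712000 + 0.01150000
     = 0.03862000

Step 2: Apply Bayes' theorem
P(A|D) = P(D|A)P(A) / P(D)
       = 0.02712000 / 0.03862000
       = 0.7022


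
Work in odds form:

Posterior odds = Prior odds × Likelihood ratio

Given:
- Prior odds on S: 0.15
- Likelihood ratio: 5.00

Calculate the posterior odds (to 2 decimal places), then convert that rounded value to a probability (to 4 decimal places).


Step 1: Calculate posterior odds
Posterior odds = Prior odds × LR
               = 0.15 × 5.00
               = 0.75

Step 2: Convert to probability
P(S|E) = Posterior odds / (1 + Posterior odds)
       = 0.75 / (1 + 0.75)
       = 0.75 / 1.75
       = 0.4286

The evidence increased P(S) from 0.1304 to 0.4286.


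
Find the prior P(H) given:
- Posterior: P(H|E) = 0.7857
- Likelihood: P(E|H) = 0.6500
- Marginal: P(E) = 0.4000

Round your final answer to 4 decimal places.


From Bayes' theorem: P(H|E) = P(E|H) × P(H) / P(E)

Rearranging for P(H):
P(H) = P(H|E) × P(E) / P(E|H)
     = 0.7857 × 0.4000 / 0.6500
     = 0.31428000 / 0.6500
     = 0.4835


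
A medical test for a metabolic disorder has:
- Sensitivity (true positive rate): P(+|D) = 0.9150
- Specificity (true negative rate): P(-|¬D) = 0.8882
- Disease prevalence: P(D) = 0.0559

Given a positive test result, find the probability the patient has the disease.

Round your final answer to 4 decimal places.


Let D = has disease, + = positive test

Given:
- P(D) = 0.0559 (prevalence)
- P(+|D) = 0.9150 (sensitivity)
- P(-|¬D) = 0.8882 (specificity)
- P(+|¬D) = 0.1118 (false positive rate = 1 - specificity)

Step 1: Find P(+)
P(+) = P(+|D)P(D) + P(+|¬D)P(¬D)
     = 0.9150 × 0.0559 + 0.1118 × 0.9441
     = 0.05114850 + 0.10555038
     = 0.15669888

Step 2: Apply Bayes' theorem for P(D|+)
P(D|+) = P(+|D)P(D) / P(+)
       = 0.05114850 / 0.15669888
       = 0.3264


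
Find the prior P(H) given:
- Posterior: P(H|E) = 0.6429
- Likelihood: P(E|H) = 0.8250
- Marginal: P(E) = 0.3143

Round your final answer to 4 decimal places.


From Bayes' theorem: P(H|E) = P(E|H) × P(H) / P(E)

Rearranging for P(H):
P(H) = P(H|E) × P(E) / P(E|H)
     = 0.6429 × 0.3143 / 0.8250
     = 0.20206347 / 0.8250
     = 0.2449


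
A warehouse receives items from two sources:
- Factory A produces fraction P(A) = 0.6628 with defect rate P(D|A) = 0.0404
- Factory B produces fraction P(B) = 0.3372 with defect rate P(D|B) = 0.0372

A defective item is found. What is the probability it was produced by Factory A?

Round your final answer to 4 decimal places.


Let A = from Factory A, D = defective

Given:
- P(A) = 0.6628, P(B) = 0.3372
- P(D|A) = 0.0404, P(D|B) = 0.0372

Step 1: Find P(D)
P(D) = P(D|A)P(A) + P(D|B)P(B)
     = 0.0404 × 0.6628 + 0.0372 × 0.3372
     = 0.02677712 + 0.01254384
     = 0.03932096

Step 2: Apply Bayes' theorem
P(A|D) = P(D|A)P(A) / P(D)
       = 0.02677712 / 0.03932096
       = 0.6810


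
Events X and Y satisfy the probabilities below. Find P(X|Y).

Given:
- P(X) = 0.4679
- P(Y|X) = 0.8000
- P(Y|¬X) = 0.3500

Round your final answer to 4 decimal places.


Bayes' theorem: P(X|Y) = P(Y|X) × P(X) / P(Y)

Step 1: Calculate P(Y) using law of total probability
P(Y) = P(Y|X)P(X) + P(Y|¬X)P(¬X)
     = 0.8000 × 0.4679 + 0.3500 × 0.5321
     = 0.37432000 + 0.18623500
     = 0.56055500

Step 2: Apply Bayes' theorem
P(X|Y) = P(Y|X) × P(X) / P(Y)
       = 0.37432000 / 0.56055500
       = 0.6678


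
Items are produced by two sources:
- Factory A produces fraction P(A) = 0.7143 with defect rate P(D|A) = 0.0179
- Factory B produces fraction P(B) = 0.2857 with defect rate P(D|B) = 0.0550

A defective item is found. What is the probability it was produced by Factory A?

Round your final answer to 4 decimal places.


Let A = from Factory A, D = defective

Given:
- P(A) = 0.7143, P(B) = 0.2857
- P(D|A) = 0.0179, P(D|B) = 0.0550

Step 1: Find P(D)
P(D) = P(D|A)P(A) + P(D|B)P(B)
     = 0.0179 × 0.7143 + 0.0550 × 0.2857
     = 0.01278597 + 0.01571350
     = 0.02849947

Step 2: Apply Bayes' theorem
P(A|D) = P(D|A)P(A) / P(D)
       = 0.01278597 / 0.02849947
       = 0.4486


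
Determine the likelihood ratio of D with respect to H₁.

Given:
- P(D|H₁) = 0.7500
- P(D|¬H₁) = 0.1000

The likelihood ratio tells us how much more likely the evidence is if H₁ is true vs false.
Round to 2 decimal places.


Likelihood Ratio (LR) = P(D|H₁) / P(D|¬H₁)

LR = 0.7500 / 0.1000
   = 7.50

The evidence is 7.50 times more likely if H₁ is true than if H₁ is false.
Because LR exceeds 1, D is evidence for H₁.


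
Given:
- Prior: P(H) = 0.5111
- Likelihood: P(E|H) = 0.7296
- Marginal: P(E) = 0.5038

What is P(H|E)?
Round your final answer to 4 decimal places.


Using Bayes' theorem:

P(H|E) = P(E|H) × P(H) / P(E)
       = 0.7296 × 0.5111 / 0.5038
       = 0.37289856 / 0.5038
       = 0.7402

The evidence strengthens our belief in H.
Prior: 0.5111 → Posterior: 0.7402


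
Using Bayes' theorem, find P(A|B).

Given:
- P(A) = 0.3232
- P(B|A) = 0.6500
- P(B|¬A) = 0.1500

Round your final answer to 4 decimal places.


Bayes' theorem: P(A|B) = P(B|A) × P(A) / P(B)

Step 1: Calculate P(B) using law of total probability
P(B) = P(B|A)P(A) + P(B|¬A)P(¬A)
     = 0.6500 × 0.3232 + 0.1500 × 0.6768
     = 0.21008000 + 0.10152000
     = 0.31160000

Step 2: Apply Bayes' theorem
P(A|B) = P(B|A) × P(A) / P(B)
       = 0.21008000 / 0.31160000
       = 0.6742


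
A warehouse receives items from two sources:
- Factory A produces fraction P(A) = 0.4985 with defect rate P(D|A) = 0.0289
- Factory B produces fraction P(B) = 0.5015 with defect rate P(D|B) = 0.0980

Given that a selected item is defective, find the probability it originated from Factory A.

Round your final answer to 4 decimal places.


Let A = from Factory A, D = defective

Given:
- P(A) = 0.4985, P(B) = 0.5015
- P(D|A) = 0.0289, P(D|B) = 0.0980

Step 1: Find P(D)
P(D) = P(D|A)P(A) + P(D|B)P(B)
     = 0.0289 × 0.4985 + 0.0980 × 0.5015
     = 0.01440665 + 0.04914700
     = 0.06355365

Step 2: Apply Bayes' theorem
P(A|D) = P(D|A)P(A) / P(D)
       = 0.01440665 / 0.06355365
       = 0.2267


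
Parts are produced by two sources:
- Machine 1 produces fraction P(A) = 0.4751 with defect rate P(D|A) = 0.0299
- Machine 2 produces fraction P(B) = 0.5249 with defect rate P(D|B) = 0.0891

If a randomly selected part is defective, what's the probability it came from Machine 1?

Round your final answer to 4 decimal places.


Let A = from Machine 1, D = defective

Given:
- P(A) = 0.4751, P(B) = 0.5249
- P(D|A) = 0.0299, P(D|B) = 0.0891

Step 1: Find P(D)
P(D) = P(D|A)P(A) + P(D|B)P(B)
     = 0.0299 × 0.4751 + 0.0891 × 0.5249
     = 0.01420549 + 0.04676859
     = 0.06097408

Step 2: Apply Bayes' theorem
P(A|D) = P(D|A)P(A) / P(D)
       = 0.01420549 / 0.06097408
       = 0.2330


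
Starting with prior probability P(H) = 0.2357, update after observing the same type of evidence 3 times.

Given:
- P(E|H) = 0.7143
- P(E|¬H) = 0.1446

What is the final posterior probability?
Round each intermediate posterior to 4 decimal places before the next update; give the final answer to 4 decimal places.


Sequential Bayesian updating:

Initial prior: P(H) = 0.2357

Update 1:
  P(E) = 0.7143 × 0.2357 + 0.1446 × 0.7643 = 0.16836051 + 0.11051778 = 0.27887829
  P(H|E) = 0.16836051 / 0.27887829 = 0.6037

Update 2:
  P(E) = 0.7143 × 0.6037 + 0.1446 × 0.3963 = 0.43122291 + 0.05730498 = 0.48852789
  P(H|E) = 0.43122291 / 0.48852789 = 0.8827

Update 3:
  P(E) = 0.7143 × 0.8827 + 0.1446 × 0.1173 = 0.63051261 + 0.01696158 = 0.64747419
  P(H|E) = 0.63051261 / 0.64747419 = 0.9738

Final posterior: 0.9738


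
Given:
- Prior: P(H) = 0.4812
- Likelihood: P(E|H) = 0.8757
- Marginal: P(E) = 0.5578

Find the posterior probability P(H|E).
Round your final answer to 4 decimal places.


Using Bayes' theorem:

P(H|E) = P(E|H) × P(H) / P(E)
       = 0.8757 × 0.4812 / 0.5578
       = 0.42138684 / 0.5578
       = 0.7554

The evidence strengthens our belief in H.
Prior: 0.4812 → Posterior: 0.7554


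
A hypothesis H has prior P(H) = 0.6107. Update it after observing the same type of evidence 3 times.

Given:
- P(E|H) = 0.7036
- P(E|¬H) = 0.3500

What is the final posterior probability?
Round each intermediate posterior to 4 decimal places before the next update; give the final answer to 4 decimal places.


Sequential Bayesian updating:

Initial prior: P(H) = 0.6107

Update 1:
  P(E) = 0.7036 × 0.6107 + 0.3500 × 0.3893 = 0.42968852 + 0.13625500 = 0.56594352
  P(H|E) = 0.42968852 / 0.56594352 = 0.7592

Update 2:
  P(E) = 0.7036 × 0.7592 + 0.3500 × 0.2408 = 0.53417312 + 0.08428000 = 0.61845312
  P(H|E) = 0.53417312 / 0.61845312 = 0.8637

Update 3:
  P(E) = 0.7036 × 0.8637 + 0.3500 × 0.1363 = 0.60769932 + 0.04770500 = 0.65540432
  P(H|E) = 0.60769932 / 0.65540432 = 0.9272

Final posterior: 0.9272


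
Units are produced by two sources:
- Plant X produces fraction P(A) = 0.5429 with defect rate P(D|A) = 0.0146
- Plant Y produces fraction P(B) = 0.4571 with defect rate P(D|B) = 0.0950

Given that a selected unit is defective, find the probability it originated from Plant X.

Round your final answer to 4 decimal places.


Let A = from Plant X, D = defective

Given:
- P(A) = 0.5429, P(B) = 0.4571
- P(D|A) = 0.0146, P(D|B) = 0.0950

Step 1: Find P(D)
P(D) = P(D|A)P(A) + P(D|B)P(B)
     = 0.0146 × 0.5429 + 0.0950 × 0.4571
     = 0.00792634 + 0.04342450
     = 0.05135084

Step 2: Apply Bayes' theorem
P(A|D) = P(D|A)P(A) / P(D)
       = 0.00792634 / 0.05135084
       = 0.1544


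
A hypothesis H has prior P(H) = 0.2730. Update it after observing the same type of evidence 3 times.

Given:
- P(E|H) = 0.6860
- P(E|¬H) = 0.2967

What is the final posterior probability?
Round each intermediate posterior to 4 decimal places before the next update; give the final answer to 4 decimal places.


Sequential Bayesian updating:

Initial prior: P(H) = 0.2730

Update 1:
  P(E) = 0.6860 × 0.2730 + 0.2967 × 0.7270 = 0.18727800 + 0.21570090 = 0.40297890
  P(H|E) = 0.18727800 / 0.40297890 = 0.4647

Update 2:
  P(E) = 0.6860 × 0.4647 + 0.2967 × 0.5353 = 0.31878420 + 0.15882351 = 0.47760771
  P(H|E) = 0.31878420 / 0.47760771 = 0.6675

Update 3:
  P(E) = 0.6860 × 0.6675 + 0.2967 × 0.3325 = 0.45790500 + 0.09865275 = 0.55655775
  P(H|E) = 0.45790500 / 0.55655775 = 0.8227

Final posterior: 0.8227


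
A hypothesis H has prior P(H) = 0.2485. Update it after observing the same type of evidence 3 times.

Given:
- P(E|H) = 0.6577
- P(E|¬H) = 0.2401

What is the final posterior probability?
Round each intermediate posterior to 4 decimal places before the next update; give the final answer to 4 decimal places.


Sequential Bayesian updating:

Initial prior: P(H) = 0.2485

Update 1:
  P(E) = 0.6577 × 0.2485 + 0.2401 × 0.7515 = 0.16343845 + 0.18043515 = 0.34387360
  P(H|E) = 0.16343845 / 0.34387360 = 0.4753

Update 2:
  P(E) = 0.6577 × 0.4753 + 0.2401 × 0.5247 = 0.31260481 + 0.12598047 = 0.43858528
  P(H|E) = 0.31260481 / 0.43858528 = 0.7128

Update 3:
  P(E) = 0.6577 × 0.7128 + 0.2401 × 0.2872 = 0.46880856 + 0.06895672 = 0.53776528
  P(H|E) = 0.46880856 / 0.53776528 = 0.8718

Final posterior: 0.8718


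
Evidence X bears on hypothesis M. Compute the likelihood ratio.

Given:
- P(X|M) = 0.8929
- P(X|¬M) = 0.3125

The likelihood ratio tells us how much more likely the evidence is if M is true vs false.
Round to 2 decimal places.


Likelihood Ratio (LR) = P(X|M) / P(X|¬M)

LR = 0.8929 / 0.3125
   = 2.86

The evidence is 2.86 times more likely if M is true than if M is false.
Since LR > 1, the evidence supports M over ¬M.


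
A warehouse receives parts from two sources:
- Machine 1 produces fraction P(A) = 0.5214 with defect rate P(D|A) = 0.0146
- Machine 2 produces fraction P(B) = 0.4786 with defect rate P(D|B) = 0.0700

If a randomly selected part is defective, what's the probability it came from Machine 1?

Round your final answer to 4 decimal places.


Let A = from Machine 1, D = defective

Given:
- P(A) = 0.5214, P(B) = 0.4786
- P(D|A) = 0.0146, P(D|B) = 0.0700

Step 1: Find P(D)
P(D) = P(D|A)P(A) + P(D|B)P(B)
     = 0.0146 × 0.5214 + 0.0700 × 0.4786
     = 0.00761244 + 0.03350200
     = 0.04111444

Step 2: Apply Bayes' theorem
P(A|D) = P(D|A)P(A) / P(D)
       = 0.00761244 / 0.04111444
       = 0.1852


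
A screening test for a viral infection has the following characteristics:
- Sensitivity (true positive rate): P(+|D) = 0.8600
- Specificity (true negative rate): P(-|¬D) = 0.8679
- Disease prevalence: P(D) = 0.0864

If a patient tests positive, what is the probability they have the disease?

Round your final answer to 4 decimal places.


Let D = has disease, + = positive test

Given:
- P(D) = 0.0864 (prevalence)
- P(+|D) = 0.8600 (sensitivity)
- P(-|¬D) = 0.8679 (specificity)
- P(+|¬D) = 0.1321 (false positive rate = 1 - specificity)

Step 1: Find P(+)
P(+) = P(+|D)P(D) + P(+|¬D)P(¬D)
     = 0.8600 × 0.0864 + 0.1321 × 0.9136
     = 0.07430400 + 0.12068656
     = 0.19499056

Step 2: Apply Bayes' theorem for P(D|+)
P(D|+) = P(+|D)P(D) / P(+)
       = 0.07430400 / 0.19499056
       = 0.3811


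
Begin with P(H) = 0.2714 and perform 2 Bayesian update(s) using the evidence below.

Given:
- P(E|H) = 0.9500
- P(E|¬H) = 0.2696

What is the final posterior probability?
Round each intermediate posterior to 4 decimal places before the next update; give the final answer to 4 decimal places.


Sequential Bayesian updating:

Initial prior: P(H) = 0.2714

Update 1:
  P(E) = 0.9500 × 0.2714 + 0.2696 × 0.7286 = 0.25783000 + 0.19643056 = 0.45426056
  P(H|E) = 0.25783000 / 0.45426056 = 0.5676

Update 2:
  P(E) = 0.9500 × 0.5676 + 0.2696 × 0.4324 = 0.53922000 + 0.11657504 = 0.65579504
  P(H|E) = 0.53922000 / 0.65579504 = 0.8222

Final posterior: 0.8222


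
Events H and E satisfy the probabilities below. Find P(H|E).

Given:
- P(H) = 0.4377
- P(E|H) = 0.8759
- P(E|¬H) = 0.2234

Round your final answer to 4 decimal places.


Bayes' theorem: P(H|E) = P(E|H) × P(H) / P(E)

Step 1: Calculate P(E) using law of total probability
P(E) = P(E|H)P(H) + P(E|¬H)P(¬H)
     = 0.8759 × 0.4377 + 0.2234 × 0.5623
     = 0.38338143 + 0.12561782
     = 0.50899925

Step 2: Apply Bayes' theorem
P(H|E) = P(E|H) × P(H) / P(E)
       = 0.38338143 / 0.50899925
       = 0.7532


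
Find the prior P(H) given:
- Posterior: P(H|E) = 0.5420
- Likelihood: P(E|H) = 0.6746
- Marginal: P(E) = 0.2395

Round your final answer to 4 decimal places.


From Bayes' theorem: P(H|E) = P(E|H) × P(H) / P(E)

Rearranging for P(H):
P(H) = P(H|E) × P(E) / P(E|H)
     = 0.5420 × 0.2395 / 0.6746
     = 0.12980900 / 0.6746
     = 0.1924


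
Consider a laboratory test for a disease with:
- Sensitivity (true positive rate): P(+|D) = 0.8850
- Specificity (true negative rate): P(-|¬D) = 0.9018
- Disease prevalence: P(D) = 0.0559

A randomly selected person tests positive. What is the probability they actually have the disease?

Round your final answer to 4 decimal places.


Let D = has disease, + = positive test

Given:
- P(D) = 0.0559 (prevalence)
- P(+|D) = 0.8850 (sensitivity)
- P(-|¬D) = 0.9018 (specificity)
- P(+|¬D) = 0.0982 (false positive rate = 1 - specificity)

Step 1: Find P(+)
P(+) = P(+|D)P(D) + P(+|¬D)P(¬D)
     = 0.8850 × 0.0559 + 0.0982 × 0.9441
     = 0.04947150 + 0.09271062
     = 0.14218212

Step 2: Apply Bayes' theorem for P(D|+)
P(D|+) = P(+|D)P(D) / P(+)
       = 0.04947150 / 0.14218212
       = 0.3479


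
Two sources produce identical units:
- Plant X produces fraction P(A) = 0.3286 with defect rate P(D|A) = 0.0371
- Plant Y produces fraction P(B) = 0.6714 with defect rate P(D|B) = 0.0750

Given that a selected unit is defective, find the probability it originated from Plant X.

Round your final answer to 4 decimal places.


Let A = from Plant X, D = defective

Given:
- P(A) = 0.3286, P(B) = 0.6714
- P(D|A) = 0.0371, P(D|B) = 0.0750

Step 1: Find P(D)
P(D) = P(D|A)P(A) + P(D|B)P(B)
     = 0.0371 × 0.3286 + 0.0750 × 0.6714
     = 0.01219106 + 0.05035500
     = 0.06254606

Step 2: Apply Bayes' theorem
P(A|D) = P(D|A)P(A) / P(D)
       = 0.01219106 / 0.06254606
       = 0.1949


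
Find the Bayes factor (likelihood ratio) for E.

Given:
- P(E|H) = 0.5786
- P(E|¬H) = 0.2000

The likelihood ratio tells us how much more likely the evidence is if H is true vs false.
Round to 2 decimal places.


Likelihood Ratio (LR) = P(E|H) / P(E|¬H)

LR = 0.5786 / 0.2000
   = 2.89

The evidence is 2.89 times more likely if H is true than if H is false.
Since LR > 1, the evidence supports H over ¬H.
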